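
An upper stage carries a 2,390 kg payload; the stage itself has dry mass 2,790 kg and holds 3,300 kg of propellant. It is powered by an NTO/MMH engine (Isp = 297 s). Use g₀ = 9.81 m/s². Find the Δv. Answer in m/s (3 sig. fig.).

v_e = Isp · g₀ = 297 × 9.81 = 2913.6 m/s.
m₀ = payload + dry + propellant = 2,390 + 2,790 + 3,300 = 8,480 kg.
m_f = payload + dry = 2,390 + 2,790 = 5,180 kg.
Using Δv = v_e ln(m₀/m_f): Δv = v_e · ln(m₀/m_f) = 2913.6 × ln(1.637) = 2913.6 × 0.4929 ≈ 1436.1 m/s.

Δv ≈ 1440 m/s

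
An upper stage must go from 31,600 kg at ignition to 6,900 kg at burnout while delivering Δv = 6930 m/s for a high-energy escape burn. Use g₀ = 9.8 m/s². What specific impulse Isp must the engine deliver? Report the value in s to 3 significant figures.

ln(m₀/m_f) = ln(31600/6900) = ln(4.58) = 1.5216.
v_e = Δv / ln(m₀/m_f) = 6930 / 1.5216 = 4554.3 m/s.
Isp = v_e / g₀ = 4554.3 / 9.8 = 464.7 s.

Isp ≈ 465 s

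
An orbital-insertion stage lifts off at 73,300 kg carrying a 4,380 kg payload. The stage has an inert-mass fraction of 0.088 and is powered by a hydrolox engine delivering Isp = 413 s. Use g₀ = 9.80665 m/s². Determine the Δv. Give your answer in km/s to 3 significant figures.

Stage wet mass = m₀ − payload = 73,300 − 4,380 = 68,920 kg.
Stage dry mass = ε × stage wet mass = 0.088 × 68,920 = 6,064.96 kg.
Burnout mass m_f = stage dry + payload = 6,064.96 + 4,380 = 10,444.96 kg.
v_e = Isp · g₀ = 413 × 9.80665 = 4050.1 m/s.
Δv = v_e · ln(73,300/10,444.96) = 4050.1 × ln(7.018) = 4050.1 × 1.9484 ≈ 7891 m/s.

Δv ≈ 7.89 km/s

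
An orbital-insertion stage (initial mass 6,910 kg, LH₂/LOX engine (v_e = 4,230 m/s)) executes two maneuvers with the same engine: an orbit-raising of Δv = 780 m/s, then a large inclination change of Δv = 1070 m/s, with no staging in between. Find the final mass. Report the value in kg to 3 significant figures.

final mass ≈ 4460 kg

After the first burn: m = 6910 × exp(−780/4230.0) = 6910 × 0.83161 = 5,746.43 kg.
After the second burn: m = 5,746.43 × exp(−1070/4230.0) = 5,746.43 × 0.77650 = 4,462.1 kg.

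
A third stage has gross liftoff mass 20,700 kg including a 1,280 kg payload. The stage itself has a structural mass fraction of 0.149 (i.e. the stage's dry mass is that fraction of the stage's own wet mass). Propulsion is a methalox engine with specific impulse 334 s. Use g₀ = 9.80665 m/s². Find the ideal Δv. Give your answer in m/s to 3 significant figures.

Stage wet mass = m₀ − payload = 20,700 − 1,280 = 19,420 kg.
Stage dry mass = ε × stage wet mass = 0.149 × 19,420 = 2,893.58 kg.
Burnout mass m_f = stage dry + payload = 2,893.58 + 1,280 = 4,173.58 kg.
v_e = Isp · g₀ = 334 × 9.80665 = 3275.4 m/s.
Δv = v_e · ln(20,700/4,173.58) = 3275.4 × ln(4.96) = 3275.4 × 1.6014 ≈ 5245 m/s.

Δv ≈ 5250 m/s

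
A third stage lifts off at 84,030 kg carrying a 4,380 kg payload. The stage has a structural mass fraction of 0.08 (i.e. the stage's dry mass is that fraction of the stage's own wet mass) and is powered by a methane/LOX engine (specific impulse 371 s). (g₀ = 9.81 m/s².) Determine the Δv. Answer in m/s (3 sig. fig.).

Δv ≈ 7480 m/s

Stage wet mass = m₀ − payload = 84,030 − 4,380 = 79,650 kg.
Stage dry mass = ε × stage wet mass = 0.08 × 79,650 = 6,372 kg.
Burnout mass m_f = stage dry + payload = 6,372 + 4,380 = 10,752 kg.
v_e = Isp · g₀ = 371 × 9.81 = 3639.5 m/s.
By the Tsiolkovsky rocket equation, Δv = v_e · ln(84,030/10,752) = 3639.5 × ln(7.815) = 3639.5 × 2.0561 ≈ 7483 m/s.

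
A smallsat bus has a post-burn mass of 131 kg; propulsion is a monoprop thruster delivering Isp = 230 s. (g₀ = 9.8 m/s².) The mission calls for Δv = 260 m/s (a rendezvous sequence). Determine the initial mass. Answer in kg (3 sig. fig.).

initial mass ≈ 147 kg

v_e = Isp · g₀ = 230 × 9.8 = 2254.0 m/s.
By the Tsiolkovsky rocket equation, m₀/m_f = exp(Δv / v_e) = exp(260 / 2254.0) = exp(0.1154) = 1.1223.
m₀ = m_f × 1.1223 = 131 × 1.1223 = 147.021 kg.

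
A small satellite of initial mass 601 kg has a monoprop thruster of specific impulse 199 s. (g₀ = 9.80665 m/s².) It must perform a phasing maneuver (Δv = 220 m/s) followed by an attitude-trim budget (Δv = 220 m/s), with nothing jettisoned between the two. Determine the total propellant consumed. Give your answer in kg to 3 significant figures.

total propellant consumed ≈ 121 kg

v_e = Isp · g₀ = 199 × 9.80665 = 1951.5 m/s.
After the first burn: m = 601 × exp(−220/1951.5) = 601 × 0.89339 = 536.927 kg.
After the second burn: m = 536.927 × exp(−220/1951.5) = 536.927 × 0.89339 = 479.685 kg.
Total propellant = m₀ − m_final = 601 − 479.685 = 121.315 kg.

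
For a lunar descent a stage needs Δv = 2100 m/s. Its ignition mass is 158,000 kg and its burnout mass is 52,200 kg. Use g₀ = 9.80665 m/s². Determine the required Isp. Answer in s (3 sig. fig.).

ln(m₀/m_f) = ln(158000/52200) = ln(3.027) = 1.1075.
v_e = Δv / ln(m₀/m_f) = 2100 / 1.1075 = 1896.1 m/s.
Isp = v_e / g₀ = 1896.1 / 9.80665 = 193.4 s.

Isp ≈ 193 s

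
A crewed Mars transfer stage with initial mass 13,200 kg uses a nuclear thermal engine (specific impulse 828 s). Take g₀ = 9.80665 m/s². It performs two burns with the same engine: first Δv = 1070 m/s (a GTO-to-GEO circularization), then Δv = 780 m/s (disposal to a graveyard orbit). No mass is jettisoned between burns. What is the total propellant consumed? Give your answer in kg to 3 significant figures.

total propellant consumed ≈ 2690 kg

v_e = Isp · g₀ = 828 × 9.80665 = 8119.9 m/s.
After the first burn: m = 13200 × exp(−1070/8119.9) = 13200 × 0.87654 = 11,570.3 kg.
After the second burn: m = 11,570.3 × exp(−780/8119.9) = 11,570.3 × 0.90841 = 10,510.6 kg.
Total propellant = m₀ − m_final = 13200 − 10,510.6 = 2,689.4 kg.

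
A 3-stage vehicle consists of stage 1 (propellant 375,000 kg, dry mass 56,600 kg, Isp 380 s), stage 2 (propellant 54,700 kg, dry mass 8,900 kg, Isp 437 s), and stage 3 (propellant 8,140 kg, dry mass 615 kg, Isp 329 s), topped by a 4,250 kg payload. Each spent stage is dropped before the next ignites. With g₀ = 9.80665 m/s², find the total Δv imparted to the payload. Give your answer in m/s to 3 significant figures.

Ignition mass of stage 1 = 375,000+56,600 + 54,700+8,900 + 8,140+615 + 4,250 = 508,205 kg.
Stage 1: m₀ = 508,205 kg, m_f = 508,205 − 375,000 = 133,205 kg; Δv = 380×9.80665×ln(3.815) = 3726.5×1.3390 ≈ 4990 m/s.
Stage 2: m₀ = 76,605 kg, m_f = 76,605 − 54,700 = 21,905 kg; Δv = 437×9.80665×ln(3.497) = 4285.5×1.2519 ≈ 5365 m/s.
Stage 3: m₀ = 13,005 kg, m_f = 13,005 − 8,140 = 4,865 kg; Δv = 329×9.80665×ln(2.673) = 3226.4×0.9833 ≈ 3172 m/s.
Total Δv = 4990 + 5365 + 3172 = 13527 m/s.

Δv ≈ 13500 m/s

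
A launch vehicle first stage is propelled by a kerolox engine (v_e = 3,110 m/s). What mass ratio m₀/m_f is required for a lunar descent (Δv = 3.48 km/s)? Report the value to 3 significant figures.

mass ratio ≈ 3.06

m₀/m_f = exp(Δv / v_e) = exp(3480 / 3110.0) = exp(1.1190) = 3.0617.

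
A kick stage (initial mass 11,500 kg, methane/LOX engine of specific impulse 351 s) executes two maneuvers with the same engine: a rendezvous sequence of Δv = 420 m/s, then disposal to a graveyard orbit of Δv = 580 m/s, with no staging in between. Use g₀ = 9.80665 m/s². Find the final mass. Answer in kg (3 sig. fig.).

final mass ≈ 8600 kg

v_e = Isp · g₀ = 351 × 9.80665 = 3442.1 m/s.
After the first burn: m = 11500 × exp(−420/3442.1) = 11500 × 0.88513 = 10,179 kg.
After the second burn: m = 10,179 × exp(−580/3442.1) = 10,179 × 0.84493 = 8,600.54 kg.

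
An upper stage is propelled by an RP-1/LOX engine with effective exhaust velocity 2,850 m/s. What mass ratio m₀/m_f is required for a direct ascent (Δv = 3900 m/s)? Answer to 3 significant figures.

mass ratio ≈ 3.93

From the ideal rocket equation, m₀/m_f = exp(Δv / v_e) = exp(3900 / 2850.0) = exp(1.3684) = 3.9291.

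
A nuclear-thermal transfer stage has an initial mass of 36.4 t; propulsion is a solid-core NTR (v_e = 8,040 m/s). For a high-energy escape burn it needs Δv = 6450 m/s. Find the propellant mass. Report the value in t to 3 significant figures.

By the Tsiolkovsky rocket equation, m₀/m_f = exp(Δv / v_e) = exp(6450 / 8040.0) = exp(0.8022) = 2.2305.
m_f = 36.4 / 2.2305 = 16.3192 t, so propellant = m₀ − m_f = 36.4 − 16.3192 = 20.0808 t.

propellant mass ≈ 20.1 t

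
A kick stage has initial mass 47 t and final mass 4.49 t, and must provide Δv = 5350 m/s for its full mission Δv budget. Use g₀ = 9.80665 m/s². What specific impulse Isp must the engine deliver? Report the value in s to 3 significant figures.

ln(m₀/m_f) = ln(47000/4490) = ln(10.47) = 2.3483.
v_e = Δv / ln(m₀/m_f) = 5350 / 2.3483 = 2278.2 m/s.
Isp = v_e / g₀ = 2278.2 / 9.80665 = 232.3 s.

Isp ≈ 232 s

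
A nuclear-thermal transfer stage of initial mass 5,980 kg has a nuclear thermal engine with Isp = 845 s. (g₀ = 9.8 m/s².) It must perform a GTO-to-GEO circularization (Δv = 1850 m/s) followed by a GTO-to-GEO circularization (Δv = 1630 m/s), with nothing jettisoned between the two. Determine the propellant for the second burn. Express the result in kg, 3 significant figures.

v_e = Isp · g₀ = 845 × 9.8 = 8281.0 m/s.
After the first burn: m = 5980 × exp(−1850/8281.0) = 5980 × 0.79979 = 4,782.74 kg.
After the second burn: m = 4,782.74 × exp(−1630/8281.0) = 4,782.74 × 0.82133 = 3,928.21 kg.
Second-burn propellant = 4,782.74 − 3,928.21 = 854.53 kg.

propellant for the second burn ≈ 855 kg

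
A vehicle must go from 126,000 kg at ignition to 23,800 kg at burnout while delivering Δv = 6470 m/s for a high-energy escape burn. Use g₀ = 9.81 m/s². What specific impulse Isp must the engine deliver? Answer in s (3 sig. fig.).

ln(m₀/m_f) = ln(126000/23800) = ln(5.294) = 1.6666.
v_e = Δv / ln(m₀/m_f) = 6470 / 1.6666 = 3882.2 m/s.
Isp = v_e / g₀ = 3882.2 / 9.81 = 395.7 s.

Isp ≈ 396 s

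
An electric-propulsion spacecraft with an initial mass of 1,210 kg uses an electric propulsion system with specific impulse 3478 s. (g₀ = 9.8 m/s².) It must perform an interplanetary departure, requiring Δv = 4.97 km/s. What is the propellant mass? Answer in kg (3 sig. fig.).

v_e = Isp · g₀ = 3478 × 9.8 = 34084.4 m/s.
By the Tsiolkovsky rocket equation, m₀/m_f = exp(Δv / v_e) = exp(4970 / 34084.4) = exp(0.1458) = 1.1570.
m_f = 1,210 / 1.1570 = 1,045.81 kg, so propellant = m₀ − m_f = 1,210 − 1,045.81 = 164.19 kg.

propellant mass ≈ 164 kg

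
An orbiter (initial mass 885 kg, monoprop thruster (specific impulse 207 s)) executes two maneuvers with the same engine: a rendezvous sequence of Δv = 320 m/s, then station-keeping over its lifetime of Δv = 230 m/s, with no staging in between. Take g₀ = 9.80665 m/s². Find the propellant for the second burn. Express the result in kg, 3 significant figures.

propellant for the second burn ≈ 81.0 kg

v_e = Isp · g₀ = 207 × 9.80665 = 2030.0 m/s.
After the first burn: m = 885 × exp(−320/2030.0) = 885 × 0.85416 = 755.932 kg.
After the second burn: m = 755.932 × exp(−230/2030.0) = 755.932 × 0.89288 = 674.957 kg.
Second-burn propellant = 755.932 − 674.957 = 80.975 kg.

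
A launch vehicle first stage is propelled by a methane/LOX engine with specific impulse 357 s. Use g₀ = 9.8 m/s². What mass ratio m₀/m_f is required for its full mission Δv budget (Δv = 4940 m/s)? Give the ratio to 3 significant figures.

mass ratio ≈ 4.10

v_e = Isp · g₀ = 357 × 9.8 = 3498.6 m/s.
Using Δv = v_e ln(m₀/m_f): m₀/m_f = exp(Δv / v_e) = exp(4940 / 3498.6) = exp(1.4120) = 4.1041.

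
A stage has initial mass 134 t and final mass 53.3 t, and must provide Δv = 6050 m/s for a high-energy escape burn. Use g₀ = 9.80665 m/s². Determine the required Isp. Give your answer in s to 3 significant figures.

ln(m₀/m_f) = ln(134000/53300) = ln(2.514) = 0.9219.
By the Tsiolkovsky rocket equation, v_e = Δv / ln(m₀/m_f) = 6050 / 0.9219 = 6562.5 m/s.
Isp = v_e / g₀ = 6562.5 / 9.80665 = 669.2 s.

Isp ≈ 669 s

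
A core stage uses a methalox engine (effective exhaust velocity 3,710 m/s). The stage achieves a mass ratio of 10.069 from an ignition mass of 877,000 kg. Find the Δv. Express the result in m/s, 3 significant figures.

Δv = v_e · ln(10.069) = 3710.0 × 2.3095 ≈ 8568.1 m/s.

Δv ≈ 8570 m/s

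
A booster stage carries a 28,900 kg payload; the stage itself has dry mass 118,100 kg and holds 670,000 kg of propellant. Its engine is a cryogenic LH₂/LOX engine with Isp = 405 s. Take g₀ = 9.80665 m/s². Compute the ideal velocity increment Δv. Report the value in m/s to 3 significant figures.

Δv ≈ 6810 m/s

v_e = Isp · g₀ = 405 × 9.80665 = 3971.7 m/s.
m₀ = payload + dry + propellant = 28,900 + 118,100 + 670,000 = 817,000 kg.
m_f = payload + dry = 28,900 + 118,100 = 147,000 kg.
Rocket equation: Δv = v_e · ln(m₀/m_f) = 3971.7 × ln(5.558) = 3971.7 × 1.7152 ≈ 6812.3 m/s.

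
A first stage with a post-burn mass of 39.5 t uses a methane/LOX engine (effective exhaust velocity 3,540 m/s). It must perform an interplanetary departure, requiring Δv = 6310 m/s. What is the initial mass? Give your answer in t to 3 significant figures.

By the Tsiolkovsky rocket equation, m₀/m_f = exp(Δv / v_e) = exp(6310 / 3540.0) = exp(1.7825) = 5.9446.
m₀ = m_f × 5.9446 = 39.5 × 5.9446 = 234.812 t.

initial mass ≈ 235 t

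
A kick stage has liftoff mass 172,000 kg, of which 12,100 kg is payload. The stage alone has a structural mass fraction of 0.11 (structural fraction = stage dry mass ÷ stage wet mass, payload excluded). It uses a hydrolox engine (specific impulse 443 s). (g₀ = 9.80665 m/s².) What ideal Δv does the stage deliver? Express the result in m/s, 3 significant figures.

Δv ≈ 7630 m/s

Stage wet mass = m₀ − payload = 172,000 − 12,100 = 159,900 kg.
Stage dry mass = ε × stage wet mass = 0.11 × 159,900 = 17,589 kg.
Burnout mass m_f = stage dry + payload = 17,589 + 12,100 = 29,689 kg.
v_e = Isp · g₀ = 443 × 9.80665 = 4344.3 m/s.
Δv = v_e · ln(172,000/29,689) = 4344.3 × ln(5.793) = 4344.3 × 1.7567 ≈ 7632 m/s.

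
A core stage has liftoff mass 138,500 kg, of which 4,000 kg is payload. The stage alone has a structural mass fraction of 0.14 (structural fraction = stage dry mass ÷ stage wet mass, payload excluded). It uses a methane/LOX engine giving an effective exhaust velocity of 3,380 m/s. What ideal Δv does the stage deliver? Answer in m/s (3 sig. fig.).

Stage wet mass = m₀ − payload = 138,500 − 4,000 = 134,500 kg.
Stage dry mass = ε × stage wet mass = 0.14 × 134,500 = 18,830 kg.
Burnout mass m_f = stage dry + payload = 18,830 + 4,000 = 22,830 kg.
Using Δv = v_e ln(m₀/m_f): Δv = v_e · ln(138,500/22,830) = 3380.0 × ln(6.067) = 3380.0 × 1.8028 ≈ 6093 m/s.

Δv ≈ 6090 m/s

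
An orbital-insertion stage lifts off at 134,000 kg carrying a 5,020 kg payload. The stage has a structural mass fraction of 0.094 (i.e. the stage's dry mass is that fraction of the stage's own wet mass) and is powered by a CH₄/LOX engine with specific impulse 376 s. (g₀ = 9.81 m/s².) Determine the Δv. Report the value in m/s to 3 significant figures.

Δv ≈ 7580 m/s

Stage wet mass = m₀ − payload = 134,000 − 5,020 = 128,980 kg.
Stage dry mass = ε × stage wet mass = 0.094 × 128,980 = 12,124.1 kg.
Burnout mass m_f = stage dry + payload = 12,124.1 + 5,020 = 17,144.1 kg.
v_e = Isp · g₀ = 376 × 9.81 = 3688.6 m/s.
Rocket equation: Δv = v_e · ln(134,000/17,144.1) = 3688.6 × ln(7.816) = 3688.6 × 2.0562 ≈ 7584 m/s.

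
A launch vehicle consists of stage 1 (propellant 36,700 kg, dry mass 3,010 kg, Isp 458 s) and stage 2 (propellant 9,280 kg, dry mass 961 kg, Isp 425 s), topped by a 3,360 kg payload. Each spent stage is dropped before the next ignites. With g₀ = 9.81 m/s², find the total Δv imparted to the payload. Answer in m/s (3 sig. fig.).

Ignition mass of stage 1 = 36,700+3,010 + 9,280+961 + 3,360 = 53,311 kg.
Stage 1: m₀ = 53,311 kg, m_f = 53,311 − 36,700 = 16,611 kg; Δv = 458×9.81×ln(3.209) = 4493.0×1.1661 ≈ 5239 m/s.
Stage 2: m₀ = 13,601 kg, m_f = 13,601 − 9,280 = 4,321 kg; Δv = 425×9.81×ln(3.148) = 4169.2×1.1467 ≈ 4781 m/s.
Total Δv = 5239 + 4781 = 10020 m/s.

Δv ≈ 10000 m/s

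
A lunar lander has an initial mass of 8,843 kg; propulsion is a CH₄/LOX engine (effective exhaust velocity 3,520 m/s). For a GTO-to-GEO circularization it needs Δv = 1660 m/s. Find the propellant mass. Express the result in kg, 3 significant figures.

propellant mass ≈ 3320 kg

By the Tsiolkovsky rocket equation, m₀/m_f = exp(Δv / v_e) = exp(1660 / 3520.0) = exp(0.4716) = 1.6025.
m_f = 8,843 / 1.6025 = 5,518.25 kg, so propellant = m₀ − m_f = 8,843 − 5,518.25 = 3,324.75 kg.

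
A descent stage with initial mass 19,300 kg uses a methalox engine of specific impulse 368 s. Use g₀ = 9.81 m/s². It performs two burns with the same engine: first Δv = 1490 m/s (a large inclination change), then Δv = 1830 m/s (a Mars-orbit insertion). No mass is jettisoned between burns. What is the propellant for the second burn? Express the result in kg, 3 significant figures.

propellant for the second burn ≈ 5080 kg

v_e = Isp · g₀ = 368 × 9.81 = 3610.1 m/s.
After the first burn: m = 19300 × exp(−1490/3610.1) = 19300 × 0.66184 = 12,773.5 kg.
After the second burn: m = 12,773.5 × exp(−1830/3610.1) = 12,773.5 × 0.60235 = 7,694.12 kg.
Second-burn propellant = 12,773.5 − 7,694.12 = 5,079.38 kg.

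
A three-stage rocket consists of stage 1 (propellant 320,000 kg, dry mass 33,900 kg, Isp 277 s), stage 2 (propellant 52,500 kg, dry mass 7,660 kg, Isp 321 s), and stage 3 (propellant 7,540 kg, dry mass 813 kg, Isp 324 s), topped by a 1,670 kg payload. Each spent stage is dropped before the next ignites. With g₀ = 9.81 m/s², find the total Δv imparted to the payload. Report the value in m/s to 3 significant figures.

Δv ≈ 12600 m/s

Ignition mass of stage 1 = 320,000+33,900 + 52,500+7,660 + 7,540+813 + 1,670 = 424,083 kg.
Stage 1: m₀ = 424,083 kg, m_f = 424,083 − 320,000 = 104,083 kg; Δv = 277×9.81×ln(4.074) = 2717.4×1.4047 ≈ 3817 m/s.
Stage 2: m₀ = 70,183 kg, m_f = 70,183 − 52,500 = 17,683 kg; Δv = 321×9.81×ln(3.969) = 3149.0×1.3785 ≈ 4341 m/s.
Stage 3: m₀ = 10,023 kg, m_f = 10,023 − 7,540 = 2,483 kg; Δv = 324×9.81×ln(4.037) = 3178.4×1.3954 ≈ 4435 m/s.
Total Δv = 3817 + 4341 + 4435 = 12593 m/s.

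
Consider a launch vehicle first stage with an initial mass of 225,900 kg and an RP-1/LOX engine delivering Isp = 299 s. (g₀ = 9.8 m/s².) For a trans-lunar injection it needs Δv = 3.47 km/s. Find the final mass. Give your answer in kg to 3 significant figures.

final mass ≈ 69100 kg

v_e = Isp · g₀ = 299 × 9.8 = 2930.2 m/s.
By the Tsiolkovsky rocket equation, m₀/m_f = exp(Δv / v_e) = exp(3470 / 2930.2) = exp(1.1842) = 3.2681.
m_f = m₀ / 3.2681 = 225,900 / 3.2681 = 69,122.7 kg.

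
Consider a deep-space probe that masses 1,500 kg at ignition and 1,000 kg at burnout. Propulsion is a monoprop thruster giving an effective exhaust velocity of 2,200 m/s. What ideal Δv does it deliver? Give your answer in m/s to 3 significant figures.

Δv = v_e · ln(m₀/m_f) = 2200.0 × ln(1.5) = 2200.0 × 0.4055 ≈ 892.0 m/s.

Δv ≈ 892 m/s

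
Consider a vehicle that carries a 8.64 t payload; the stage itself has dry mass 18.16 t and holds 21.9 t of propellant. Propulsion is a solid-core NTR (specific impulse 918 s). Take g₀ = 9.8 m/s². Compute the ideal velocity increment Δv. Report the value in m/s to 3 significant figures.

Δv ≈ 5370 m/s

v_e = Isp · g₀ = 918 × 9.8 = 8996.4 m/s.
m₀ = payload + dry + propellant = 8.64 + 18.16 + 21.9 = 48.7 t.
m_f = payload + dry = 8.64 + 18.16 = 26.8 t.
Δv = v_e · ln(m₀/m_f) = 8996.4 × ln(1.817) = 8996.4 × 0.5973 ≈ 5373.3 m/s.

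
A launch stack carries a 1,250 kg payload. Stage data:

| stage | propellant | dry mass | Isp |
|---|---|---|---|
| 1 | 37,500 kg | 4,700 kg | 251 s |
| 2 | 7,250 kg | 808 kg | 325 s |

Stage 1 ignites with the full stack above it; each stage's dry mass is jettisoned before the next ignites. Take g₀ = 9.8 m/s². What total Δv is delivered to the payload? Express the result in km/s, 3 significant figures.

Δv ≈ 8.01 km/s

Ignition mass of stage 1 = 37,500+4,700 + 7,250+808 + 1,250 = 51,508 kg.
Stage 1: m₀ = 51,508 kg, m_f = 51,508 − 37,500 = 14,008 kg; Δv = 251×9.8×ln(3.677) = 2459.8×1.3021 ≈ 3203 m/s.
Stage 2: m₀ = 9,308 kg, m_f = 9,308 − 7,250 = 2,058 kg; Δv = 325×9.8×ln(4.523) = 3185.0×1.5091 ≈ 4807 m/s.
Total Δv = 3203 + 4807 = 8010 m/s.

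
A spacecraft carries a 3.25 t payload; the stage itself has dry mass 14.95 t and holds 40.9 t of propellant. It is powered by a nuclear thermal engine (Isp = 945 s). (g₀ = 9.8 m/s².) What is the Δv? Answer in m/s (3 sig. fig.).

v_e = Isp · g₀ = 945 × 9.8 = 9261.0 m/s.
m₀ = payload + dry + propellant = 3.25 + 14.95 + 40.9 = 59.1 t.
m_f = payload + dry = 3.25 + 14.95 = 18.2 t.
By the Tsiolkovsky rocket equation, Δv = v_e · ln(m₀/m_f) = 9261.0 × ln(3.247) = 9261.0 × 1.1778 ≈ 10907.7 m/s.

Δv ≈ 10900 m/s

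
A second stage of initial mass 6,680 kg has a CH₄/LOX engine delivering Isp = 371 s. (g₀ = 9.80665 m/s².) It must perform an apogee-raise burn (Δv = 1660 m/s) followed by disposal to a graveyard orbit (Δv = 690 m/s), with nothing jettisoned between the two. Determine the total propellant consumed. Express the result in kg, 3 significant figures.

v_e = Isp · g₀ = 371 × 9.80665 = 3638.3 m/s.
After the first burn: m = 6680 × exp(−1660/3638.3) = 6680 × 0.63365 = 4,232.78 kg.
After the second burn: m = 4,232.78 × exp(−690/3638.3) = 4,232.78 × 0.82725 = 3,501.57 kg.
Total propellant = m₀ − m_final = 6680 − 3,501.57 = 3,178.43 kg.

total propellant consumed ≈ 3180 kg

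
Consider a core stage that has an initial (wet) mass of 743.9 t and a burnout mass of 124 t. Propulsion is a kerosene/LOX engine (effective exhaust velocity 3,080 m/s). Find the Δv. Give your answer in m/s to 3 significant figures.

Δv = v_e · ln(m₀/m_f) = 3080.0 × ln(5.999) = 3080.0 × 1.7916 ≈ 5518.2 m/s.

Δv ≈ 5520 m/s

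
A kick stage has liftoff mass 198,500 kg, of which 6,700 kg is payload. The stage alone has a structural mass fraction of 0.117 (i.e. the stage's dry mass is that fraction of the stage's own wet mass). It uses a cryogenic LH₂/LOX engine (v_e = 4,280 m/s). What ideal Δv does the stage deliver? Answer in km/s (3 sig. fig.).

Stage wet mass = m₀ − payload = 198,500 − 6,700 = 191,800 kg.
Stage dry mass = ε × stage wet mass = 0.117 × 191,800 = 22,440.6 kg.
Burnout mass m_f = stage dry + payload = 22,440.6 + 6,700 = 29,140.6 kg.
Rocket equation: Δv = v_e · ln(198,500/29,140.6) = 4280.0 × ln(6.812) = 4280.0 × 1.9187 ≈ 8212 m/s.

Δv ≈ 8.21 km/s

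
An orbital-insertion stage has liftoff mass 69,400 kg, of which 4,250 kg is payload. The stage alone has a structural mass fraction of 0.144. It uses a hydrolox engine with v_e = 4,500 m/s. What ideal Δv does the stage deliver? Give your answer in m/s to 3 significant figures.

Δv ≈ 7320 m/s

Stage wet mass = m₀ − payload = 69,400 − 4,250 = 65,150 kg.
Stage dry mass = ε × stage wet mass = 0.144 × 65,150 = 9,381.6 kg.
Burnout mass m_f = stage dry + payload = 9,381.6 + 4,250 = 13,631.6 kg.
Using Δv = v_e ln(m₀/m_f): Δv = v_e · ln(69,400/13,631.6) = 4500.0 × ln(5.091) = 4500.0 × 1.6275 ≈ 7324 m/s.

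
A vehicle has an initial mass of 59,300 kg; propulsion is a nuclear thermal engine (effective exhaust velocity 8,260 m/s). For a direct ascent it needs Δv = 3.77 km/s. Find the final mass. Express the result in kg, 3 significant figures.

final mass ≈ 37600 kg

m₀/m_f = exp(Δv / v_e) = exp(3770 / 8260.0) = exp(0.4564) = 1.5784.
m_f = m₀ / 1.5784 = 59,300 / 1.5784 = 37,569.7 kg.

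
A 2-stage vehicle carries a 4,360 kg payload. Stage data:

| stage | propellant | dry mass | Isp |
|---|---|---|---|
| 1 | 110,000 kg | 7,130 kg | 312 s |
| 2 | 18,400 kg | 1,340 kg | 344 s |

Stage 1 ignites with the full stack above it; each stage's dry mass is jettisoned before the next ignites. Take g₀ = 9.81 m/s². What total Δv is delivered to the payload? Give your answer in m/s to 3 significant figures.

Ignition mass of stage 1 = 110,000+7,130 + 18,400+1,340 + 4,360 = 141,230 kg.
Stage 1: m₀ = 141,230 kg, m_f = 141,230 − 110,000 = 31,230 kg; Δv = 312×9.81×ln(4.522) = 3060.7×1.5090 ≈ 4619 m/s.
Stage 2: m₀ = 24,100 kg, m_f = 24,100 − 18,400 = 5,700 kg; Δv = 344×9.81×ln(4.228) = 3374.6×1.4417 ≈ 4865 m/s.
Total Δv = 4619 + 4865 = 9484 m/s.

Δv ≈ 9480 m/s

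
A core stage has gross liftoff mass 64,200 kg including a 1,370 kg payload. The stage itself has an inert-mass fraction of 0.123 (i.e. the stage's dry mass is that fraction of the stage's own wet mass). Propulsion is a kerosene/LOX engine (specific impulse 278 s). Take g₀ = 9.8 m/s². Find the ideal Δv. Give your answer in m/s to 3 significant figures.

Δv ≈ 5320 m/s

Stage wet mass = m₀ − payload = 64,200 − 1,370 = 62,830 kg.
Stage dry mass = ε × stage wet mass = 0.123 × 62,830 = 7,728.09 kg.
Burnout mass m_f = stage dry + payload = 7,728.09 + 1,370 = 9,098.09 kg.
v_e = Isp · g₀ = 278 × 9.8 = 2724.4 m/s.
From the ideal rocket equation, Δv = v_e · ln(64,200/9,098.09) = 2724.4 × ln(7.056) = 2724.4 × 1.9539 ≈ 5323 m/s.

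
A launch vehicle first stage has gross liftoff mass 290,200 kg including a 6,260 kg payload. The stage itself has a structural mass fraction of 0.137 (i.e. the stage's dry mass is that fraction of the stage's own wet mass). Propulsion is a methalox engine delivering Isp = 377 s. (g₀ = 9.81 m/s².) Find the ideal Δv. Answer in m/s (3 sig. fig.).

Stage wet mass = m₀ − payload = 290,200 − 6,260 = 283,940 kg.
Stage dry mass = ε × stage wet mass = 0.137 × 283,940 = 38,899.8 kg.
Burnout mass m_f = stage dry + payload = 38,899.8 + 6,260 = 45,159.8 kg.
v_e = Isp · g₀ = 377 × 9.81 = 3698.4 m/s.
Using Δv = v_e ln(m₀/m_f): Δv = v_e · ln(290,200/45,159.8) = 3698.4 × ln(6.426) = 3698.4 × 1.8604 ≈ 6880 m/s.

Δv ≈ 6880 m/s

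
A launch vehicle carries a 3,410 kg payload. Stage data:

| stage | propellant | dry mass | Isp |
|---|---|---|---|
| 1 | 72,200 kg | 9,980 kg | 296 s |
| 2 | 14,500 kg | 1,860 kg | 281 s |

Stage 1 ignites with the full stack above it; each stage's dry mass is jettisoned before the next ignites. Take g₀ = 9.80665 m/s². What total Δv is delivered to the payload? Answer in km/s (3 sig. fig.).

Ignition mass of stage 1 = 72,200+9,980 + 14,500+1,860 + 3,410 = 101,950 kg.
Stage 1: m₀ = 101,950 kg, m_f = 101,950 − 72,200 = 29,750 kg; Δv = 296×9.80665×ln(3.427) = 2902.8×1.2317 ≈ 3575 m/s.
Stage 2: m₀ = 19,770 kg, m_f = 19,770 − 14,500 = 5,270 kg; Δv = 281×9.80665×ln(3.751) = 2755.7×1.3221 ≈ 3643 m/s.
Total Δv = 3575 + 3643 = 7218 m/s.

Δv ≈ 7.22 km/s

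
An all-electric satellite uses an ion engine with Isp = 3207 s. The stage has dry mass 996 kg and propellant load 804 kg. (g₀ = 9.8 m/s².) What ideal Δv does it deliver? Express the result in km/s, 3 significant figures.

v_e = Isp · g₀ = 3207 × 9.8 = 31428.6 m/s.
m₀ = m_dry + m_prop = 996 + 804 = 1,800 kg.
Using Δv = v_e ln(m₀/m_f): Δv = v_e · ln(m₀/m_f) = 31428.6 × ln(1.807) = 31428.6 × 0.5918 ≈ 18599.3 m/s.

Δv ≈ 18.6 km/s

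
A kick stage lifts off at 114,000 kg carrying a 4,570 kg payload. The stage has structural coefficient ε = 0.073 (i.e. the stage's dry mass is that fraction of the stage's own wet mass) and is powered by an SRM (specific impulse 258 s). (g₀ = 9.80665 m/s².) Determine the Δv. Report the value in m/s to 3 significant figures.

Δv ≈ 5580 m/s

Stage wet mass = m₀ − payload = 114,000 − 4,570 = 109,430 kg.
Stage dry mass = ε × stage wet mass = 0.073 × 109,430 = 7,988.39 kg.
Burnout mass m_f = stage dry + payload = 7,988.39 + 4,570 = 12,558.39 kg.
v_e = Isp · g₀ = 258 × 9.80665 = 2530.1 m/s.
Rocket equation: Δv = v_e · ln(114,000/12,558.39) = 2530.1 × ln(9.078) = 2530.1 × 2.2058 ≈ 5581 m/s.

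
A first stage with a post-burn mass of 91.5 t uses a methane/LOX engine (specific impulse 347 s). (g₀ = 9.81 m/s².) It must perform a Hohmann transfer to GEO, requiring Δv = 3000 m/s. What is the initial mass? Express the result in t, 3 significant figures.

initial mass ≈ 221 t

v_e = Isp · g₀ = 347 × 9.81 = 3404.1 m/s.
From the ideal rocket equation, m₀/m_f = exp(Δv / v_e) = exp(3000 / 3404.1) = exp(0.8813) = 2.4140.
m₀ = m_f × 2.4140 = 91.5 × 2.4140 = 220.881 t.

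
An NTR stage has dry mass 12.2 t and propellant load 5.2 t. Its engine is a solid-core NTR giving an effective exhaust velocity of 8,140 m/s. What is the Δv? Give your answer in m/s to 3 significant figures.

Δv ≈ 2890 m/s

m₀ = m_dry + m_prop = 12.2 + 5.2 = 17.4 t.
By the Tsiolkovsky rocket equation, Δv = v_e · ln(m₀/m_f) = 8140.0 × ln(1.426) = 8140.0 × 0.3550 ≈ 2890.0 m/s.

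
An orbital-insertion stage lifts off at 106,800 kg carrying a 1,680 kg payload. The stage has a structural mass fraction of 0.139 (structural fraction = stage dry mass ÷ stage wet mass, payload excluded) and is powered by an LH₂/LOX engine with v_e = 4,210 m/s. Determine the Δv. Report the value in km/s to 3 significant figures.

Stage wet mass = m₀ − payload = 106,800 − 1,680 = 105,120 kg.
Stage dry mass = ε × stage wet mass = 0.139 × 105,120 = 14,611.7 kg.
Burnout mass m_f = stage dry + payload = 14,611.7 + 1,680 = 16,291.7 kg.
Δv = v_e · ln(106,800/16,291.7) = 4210.0 × ln(6.555) = 4210.0 × 1.8803 ≈ 7916 m/s.

Δv ≈ 7.92 km/s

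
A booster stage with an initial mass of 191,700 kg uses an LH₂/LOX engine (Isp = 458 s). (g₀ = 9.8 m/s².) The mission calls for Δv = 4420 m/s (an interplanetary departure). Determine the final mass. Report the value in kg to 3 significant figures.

final mass ≈ 71600 kg

v_e = Isp · g₀ = 458 × 9.8 = 4488.4 m/s.
By the Tsiolkovsky rocket equation, m₀/m_f = exp(Δv / v_e) = exp(4420 / 4488.4) = exp(0.9848) = 2.6772.
m_f = m₀ / 2.6772 = 191,700 / 2.6772 = 71,604.7 kg.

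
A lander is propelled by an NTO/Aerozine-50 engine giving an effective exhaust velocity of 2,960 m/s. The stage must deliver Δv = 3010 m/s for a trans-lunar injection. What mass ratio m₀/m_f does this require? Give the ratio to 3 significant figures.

mass ratio ≈ 2.76

m₀/m_f = exp(Δv / v_e) = exp(3010 / 2960.0) = exp(1.0169) = 2.7646.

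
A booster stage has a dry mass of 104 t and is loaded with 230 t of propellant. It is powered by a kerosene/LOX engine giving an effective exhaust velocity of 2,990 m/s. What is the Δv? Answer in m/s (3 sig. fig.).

Δv ≈ 3490 m/s

m₀ = m_dry + m_prop = 104 + 230 = 334 t.
By the Tsiolkovsky rocket equation, Δv = v_e · ln(m₀/m_f) = 2990.0 × ln(3.212) = 2990.0 × 1.1668 ≈ 3488.6 m/s.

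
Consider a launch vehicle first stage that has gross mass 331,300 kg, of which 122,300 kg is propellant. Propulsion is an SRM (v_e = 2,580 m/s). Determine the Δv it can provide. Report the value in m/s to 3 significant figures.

Δv ≈ 1190 m/s

m_f = m₀ − m_prop = 331,300 − 122,300 = 209,000 kg.
Rocket equation: Δv = v_e · ln(m₀/m_f) = 2580.0 × ln(1.585) = 2580.0 × 0.4607 ≈ 1188.6 m/s.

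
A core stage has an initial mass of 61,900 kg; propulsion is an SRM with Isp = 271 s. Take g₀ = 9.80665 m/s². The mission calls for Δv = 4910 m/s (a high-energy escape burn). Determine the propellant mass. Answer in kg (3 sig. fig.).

v_e = Isp · g₀ = 271 × 9.80665 = 2657.6 m/s.
m₀/m_f = exp(Δv / v_e) = exp(4910 / 2657.6) = exp(1.8475) = 6.3441.
m_f = 61,900 / 6.3441 = 9,757.1 kg, so propellant = m₀ − m_f = 61,900 − 9,757.1 = 52,142.9 kg.

propellant mass ≈ 52100 kg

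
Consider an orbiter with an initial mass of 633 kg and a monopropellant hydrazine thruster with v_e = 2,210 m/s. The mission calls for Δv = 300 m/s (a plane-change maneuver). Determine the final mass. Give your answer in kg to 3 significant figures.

final mass ≈ 553 kg

Using Δv = v_e ln(m₀/m_f): m₀/m_f = exp(Δv / v_e) = exp(300 / 2210.0) = exp(0.1357) = 1.1454.
m_f = m₀ / 1.1454 = 633 / 1.1454 = 552.645 kg.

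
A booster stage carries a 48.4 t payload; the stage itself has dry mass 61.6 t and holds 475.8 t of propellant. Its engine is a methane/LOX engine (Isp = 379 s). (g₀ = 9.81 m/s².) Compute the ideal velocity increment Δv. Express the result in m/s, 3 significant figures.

v_e = Isp · g₀ = 379 × 9.81 = 3718.0 m/s.
m₀ = payload + dry + propellant = 48.4 + 61.6 + 475.8 = 585.8 t.
m_f = payload + dry = 48.4 + 61.6 = 110 t.
Δv = v_e · ln(m₀/m_f) = 3718.0 × ln(5.325) = 3718.0 × 1.6725 ≈ 6218.3 m/s.

Δv ≈ 6220 m/s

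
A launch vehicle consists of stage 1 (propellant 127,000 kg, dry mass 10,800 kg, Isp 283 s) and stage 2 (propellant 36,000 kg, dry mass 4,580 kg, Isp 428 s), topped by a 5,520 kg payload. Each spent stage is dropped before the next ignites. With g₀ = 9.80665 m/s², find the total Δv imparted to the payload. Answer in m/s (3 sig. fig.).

Ignition mass of stage 1 = 127,000+10,800 + 36,000+4,580 + 5,520 = 183,900 kg.
Stage 1: m₀ = 183,900 kg, m_f = 183,900 − 127,000 = 56,900 kg; Δv = 283×9.80665×ln(3.232) = 2775.3×1.1731 ≈ 3256 m/s.
Stage 2: m₀ = 46,100 kg, m_f = 46,100 − 36,000 = 10,100 kg; Δv = 428×9.80665×ln(4.564) = 4197.2×1.5183 ≈ 6373 m/s.
Total Δv = 3256 + 6373 = 9629 m/s.

Δv ≈ 9630 m/s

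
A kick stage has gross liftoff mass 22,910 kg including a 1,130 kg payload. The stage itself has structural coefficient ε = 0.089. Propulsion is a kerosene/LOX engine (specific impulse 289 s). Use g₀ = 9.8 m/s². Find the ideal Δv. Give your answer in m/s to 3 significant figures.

Δv ≈ 5690 m/s

Stage wet mass = m₀ − payload = 22,910 − 1,130 = 21,780 kg.
Stage dry mass = ε × stage wet mass = 0.089 × 21,780 = 1,938.42 kg.
Burnout mass m_f = stage dry + payload = 1,938.42 + 1,130 = 3,068.42 kg.
v_e = Isp · g₀ = 289 × 9.8 = 2832.2 m/s.
Δv = v_e · ln(22,910/3,068.42) = 2832.2 × ln(7.466) = 2832.2 × 2.0104 ≈ 5694 m/s.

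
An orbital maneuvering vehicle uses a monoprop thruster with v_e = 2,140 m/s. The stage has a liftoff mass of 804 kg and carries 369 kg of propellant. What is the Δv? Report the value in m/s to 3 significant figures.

Δv ≈ 1310 m/s

m_f = m₀ − m_prop = 804 − 369 = 435 kg.
From the ideal rocket equation, Δv = v_e · ln(m₀/m_f) = 2140.0 × ln(1.848) = 2140.0 × 0.6143 ≈ 1314.5 m/s.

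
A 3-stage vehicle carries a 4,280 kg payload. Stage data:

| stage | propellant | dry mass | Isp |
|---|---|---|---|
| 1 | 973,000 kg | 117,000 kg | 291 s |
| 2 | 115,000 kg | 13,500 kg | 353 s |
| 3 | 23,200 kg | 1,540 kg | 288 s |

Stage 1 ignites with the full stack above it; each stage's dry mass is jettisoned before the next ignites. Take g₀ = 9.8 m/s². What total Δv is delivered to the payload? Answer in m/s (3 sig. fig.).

Δv ≈ 13400 m/s

Ignition mass of stage 1 = 973,000+117,000 + 115,000+13,500 + 23,200+1,540 + 4,280 = 1,247,520 kg.
Stage 1: m₀ = 1,247,520 kg, m_f = 1,247,520 − 973,000 = 274,520 kg; Δv = 291×9.8×ln(4.544) = 2851.8×1.5139 ≈ 4317 m/s.
Stage 2: m₀ = 157,520 kg, m_f = 157,520 − 115,000 = 42,520 kg; Δv = 353×9.8×ln(3.705) = 3459.4×1.3096 ≈ 4530 m/s.
Stage 3: m₀ = 29,020 kg, m_f = 29,020 − 23,200 = 5,820 kg; Δv = 288×9.8×ln(4.986) = 2822.4×1.6067 ≈ 4535 m/s.
Total Δv = 4317 + 4530 + 4535 = 13382 m/s.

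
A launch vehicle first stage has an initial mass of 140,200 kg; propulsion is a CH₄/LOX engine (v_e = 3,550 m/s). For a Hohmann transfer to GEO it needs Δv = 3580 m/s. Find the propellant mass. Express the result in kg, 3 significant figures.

From the ideal rocket equation, m₀/m_f = exp(Δv / v_e) = exp(3580 / 3550.0) = exp(1.0085) = 2.7414.
m_f = 140,200 / 2.7414 = 51,141.8 kg, so propellant = m₀ − m_f = 140,200 − 51,141.8 = 89,058.2 kg.

propellant mass ≈ 89100 kg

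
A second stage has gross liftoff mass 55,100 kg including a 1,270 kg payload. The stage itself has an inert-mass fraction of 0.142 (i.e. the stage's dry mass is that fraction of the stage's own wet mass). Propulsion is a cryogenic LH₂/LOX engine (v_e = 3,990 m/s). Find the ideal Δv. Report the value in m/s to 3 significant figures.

Δv ≈ 7270 m/s

Stage wet mass = m₀ − payload = 55,100 − 1,270 = 53,830 kg.
Stage dry mass = ε × stage wet mass = 0.142 × 53,830 = 7,643.86 kg.
Burnout mass m_f = stage dry + payload = 7,643.86 + 1,270 = 8,913.86 kg.
By the Tsiolkovsky rocket equation, Δv = v_e · ln(55,100/8,913.86) = 3990.0 × ln(6.181) = 3990.0 × 1.8215 ≈ 7268 m/s.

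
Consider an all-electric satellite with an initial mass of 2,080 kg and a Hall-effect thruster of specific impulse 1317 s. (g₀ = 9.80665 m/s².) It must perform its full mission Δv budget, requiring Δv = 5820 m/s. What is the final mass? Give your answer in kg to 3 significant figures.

v_e = Isp · g₀ = 1317 × 9.80665 = 12915.4 m/s.
m₀/m_f = exp(Δv / v_e) = exp(5820 / 12915.4) = exp(0.4506) = 1.5693.
m_f = m₀ / 1.5693 = 2,080 / 1.5693 = 1,325.43 kg.

final mass ≈ 1330 kg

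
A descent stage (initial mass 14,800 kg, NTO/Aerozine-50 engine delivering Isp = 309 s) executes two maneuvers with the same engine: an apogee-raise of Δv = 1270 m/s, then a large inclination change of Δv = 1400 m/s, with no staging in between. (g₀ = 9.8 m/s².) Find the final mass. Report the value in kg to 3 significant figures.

final mass ≈ 6130 kg

v_e = Isp · g₀ = 309 × 9.8 = 3028.2 m/s.
After the first burn: m = 14800 × exp(−1270/3028.2) = 14800 × 0.65745 = 9,730.26 kg.
After the second burn: m = 9,730.26 × exp(−1400/3028.2) = 9,730.26 × 0.62982 = 6,128.31 kg.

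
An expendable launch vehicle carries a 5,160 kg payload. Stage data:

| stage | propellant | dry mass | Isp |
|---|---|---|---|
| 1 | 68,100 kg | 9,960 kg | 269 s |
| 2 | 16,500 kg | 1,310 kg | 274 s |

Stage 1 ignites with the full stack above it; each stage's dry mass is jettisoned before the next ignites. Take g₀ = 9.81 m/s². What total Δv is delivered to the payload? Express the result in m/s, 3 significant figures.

Ignition mass of stage 1 = 68,100+9,960 + 16,500+1,310 + 5,160 = 101,030 kg.
Stage 1: m₀ = 101,030 kg, m_f = 101,030 − 68,100 = 32,930 kg; Δv = 269×9.81×ln(3.068) = 2638.9×1.1210 ≈ 2958 m/s.
Stage 2: m₀ = 22,970 kg, m_f = 22,970 − 16,500 = 6,470 kg; Δv = 274×9.81×ln(3.55) = 2687.9×1.2670 ≈ 3406 m/s.
Total Δv = 2958 + 3406 = 6364 m/s.

Δv ≈ 6360 m/s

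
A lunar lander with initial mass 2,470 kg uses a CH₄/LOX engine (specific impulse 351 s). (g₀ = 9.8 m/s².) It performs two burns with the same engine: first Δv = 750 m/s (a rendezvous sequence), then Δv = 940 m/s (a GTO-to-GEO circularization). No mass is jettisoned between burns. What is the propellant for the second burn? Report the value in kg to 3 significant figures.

v_e = Isp · g₀ = 351 × 9.8 = 3439.8 m/s.
After the first burn: m = 2470 × exp(−750/3439.8) = 2470 × 0.80410 = 1,986.13 kg.
After the second burn: m = 1,986.13 × exp(−940/3439.8) = 1,986.13 × 0.76089 = 1,511.23 kg.
Second-burn propellant = 1,986.13 − 1,511.23 = 474.9 kg.

propellant for the second burn ≈ 475 kg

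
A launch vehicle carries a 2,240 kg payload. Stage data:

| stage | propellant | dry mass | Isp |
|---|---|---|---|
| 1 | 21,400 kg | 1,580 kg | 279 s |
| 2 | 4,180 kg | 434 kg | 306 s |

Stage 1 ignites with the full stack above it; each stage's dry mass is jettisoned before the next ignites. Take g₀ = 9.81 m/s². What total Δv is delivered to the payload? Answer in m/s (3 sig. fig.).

Δv ≈ 6280 m/s

Ignition mass of stage 1 = 21,400+1,580 + 4,180+434 + 2,240 = 29,834 kg.
Stage 1: m₀ = 29,834 kg, m_f = 29,834 − 21,400 = 8,434 kg; Δv = 279×9.81×ln(3.537) = 2737.0×1.2634 ≈ 3458 m/s.
Stage 2: m₀ = 6,854 kg, m_f = 6,854 − 4,180 = 2,674 kg; Δv = 306×9.81×ln(2.563) = 3001.9×0.9413 ≈ 2826 m/s.
Total Δv = 3458 + 2826 = 6284 m/s.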